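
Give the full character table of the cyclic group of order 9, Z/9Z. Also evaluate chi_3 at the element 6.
Character table of Z/9Z (irreps indexed chi_0,...,chi_8 with chi_k(m) = zeta_9^(k*m), zeta_9 = exp(2*pi*i/9)):
  irrep \ class  {0} (size 1)  {1} (size 1)    {2} (size 1)    {3} (size 1)    {4} (size 1)    {5} (size 1)    {6} (size 1)    {7} (size 1)    {8} (size 1)  
  chi_0          1             1               1               1               1               1               1               1               1             
  chi_1          1             exp(2*I*pi/9)   exp(4*I*pi/9)   exp(2*I*pi/3)   exp(8*I*pi/9)   exp(-8*I*pi/9)  exp(-2*I*pi/3)  exp(-4*I*pi/9)  exp(-2*I*pi/9)
  chi_2          1             exp(4*I*pi/9)   exp(8*I*pi/9)   exp(-2*I*pi/3)  exp(-2*I*pi/9)  exp(2*I*pi/9)   exp(2*I*pi/3)   exp(-8*I*pi/9)  exp(-4*I*pi/9)
  chi_3          1             exp(2*I*pi/3)   exp(-2*I*pi/3)  1               exp(2*I*pi/3)   exp(-2*I*pi/3)  1               exp(2*I*pi/3)   exp(-2*I*pi/3)
  chi_4          1             exp(8*I*pi/9)   exp(-2*I*pi/9)  exp(2*I*pi/3)   exp(-4*I*pi/9)  exp(4*I*pi/9)   exp(-2*I*pi/3)  exp(2*I*pi/9)   exp(-8*I*pi/9)
  chi_5          1             exp(-8*I*pi/9)  exp(2*I*pi/9)   exp(-2*I*pi/3)  exp(4*I*pi/9)   exp(-4*I*pi/9)  exp(2*I*pi/3)   exp(-2*I*pi/9)  exp(8*I*pi/9) 
  chi_6          1             exp(-2*I*pi/3)  exp(2*I*pi/3)   1               exp(-2*I*pi/3)  exp(2*I*pi/3)   1               exp(-2*I*pi/3)  exp(2*I*pi/3) 
  chi_7          1             exp(-4*I*pi/9)  exp(-8*I*pi/9)  exp(2*I*pi/3)   exp(2*I*pi/9)   exp(-2*I*pi/9)  exp(-2*I*pi/3)  exp(8*I*pi/9)   exp(4*I*pi/9) 
  chi_8          1             exp(-2*I*pi/9)  exp(-4*I*pi/9)  exp(-2*I*pi/3)  exp(-8*I*pi/9)  exp(8*I*pi/9)   exp(2*I*pi/3)   exp(4*I*pi/9)   exp(2*I*pi/9) 

Spot check: chi_3(6) = zeta_9^(3*6) = zeta_9^18 = 1.

Solution. Z/9Z is abelian, so all 9 irreducible complex representations are 1-dimensional. They are given by chi_k(m) = zeta_9^(k*m) for k = 0,...,8. Row orthogonality: sum_m chi_k(m) conj(chi_l(m)) = 9 * [k = l].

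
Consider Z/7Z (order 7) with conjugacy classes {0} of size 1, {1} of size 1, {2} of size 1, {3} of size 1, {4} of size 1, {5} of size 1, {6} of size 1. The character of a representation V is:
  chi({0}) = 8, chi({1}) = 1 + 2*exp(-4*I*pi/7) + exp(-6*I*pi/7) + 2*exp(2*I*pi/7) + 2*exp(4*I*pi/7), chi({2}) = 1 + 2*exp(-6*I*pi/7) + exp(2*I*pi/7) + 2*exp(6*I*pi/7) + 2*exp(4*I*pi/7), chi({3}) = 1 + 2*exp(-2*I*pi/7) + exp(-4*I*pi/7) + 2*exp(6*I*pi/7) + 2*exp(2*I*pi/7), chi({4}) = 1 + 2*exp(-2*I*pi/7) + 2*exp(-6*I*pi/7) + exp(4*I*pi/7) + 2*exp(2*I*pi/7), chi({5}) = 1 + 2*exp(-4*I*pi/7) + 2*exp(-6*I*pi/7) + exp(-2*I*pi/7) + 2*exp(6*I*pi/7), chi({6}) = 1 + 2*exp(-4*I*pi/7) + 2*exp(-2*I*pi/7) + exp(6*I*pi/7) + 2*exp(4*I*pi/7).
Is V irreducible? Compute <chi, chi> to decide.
Not irreducible (reducible): <chi, chi> = 14 > 1.

Reasoning: <chi, chi> = (1/|G|) sum_C |C| * |chi(C)|^2 = (1/7)[1*|8|^2 + 1*|1 + 2*exp(-4*I*pi/7) + exp(-6*I*pi/7) + 2*exp(2*I*pi/7) + 2*exp(4*I*pi/7)|^2 + 1*|1 + 2*exp(-6*I*pi/7) + exp(2*I*pi/7) + 2*exp(6*I*pi/7) + 2*exp(4*I*pi/7)|^2 + 1*|1 + 2*exp(-2*I*pi/7) + exp(-4*I*pi/7) + 2*exp(6*I*pi/7) + 2*exp(2*I*pi/7)|^2 + 1*|1 + 2*exp(-2*I*pi/7) + 2*exp(-6*I*pi/7) + exp(4*I*pi/7) + 2*exp(2*I*pi/7)|^2 + 1*|1 + 2*exp(-4*I*pi/7) + 2*exp(-6*I*pi/7) + exp(-2*I*pi/7) + 2*exp(6*I*pi/7)|^2 + 1*|1 + 2*exp(-4*I*pi/7) + 2*exp(-2*I*pi/7) + exp(6*I*pi/7) + 2*exp(4*I*pi/7)|^2]
  = (1/7)[(64) + (14 + 8*exp(-2*I*pi/7) + 6*exp(-4*I*pi/7) + 11*exp(-6*I*pi/7) + 11*exp(6*I*pi/7) + 6*exp(4*I*pi/7) + 8*exp(2*I*pi/7)) + (14 + 11*exp(-2*I*pi/7) + 8*exp(-4*I*pi/7) + 6*exp(-6*I*pi/7) + 6*exp(6*I*pi/7) + 8*exp(4*I*pi/7) + 11*exp(2*I*pi/7)) + (14 + 11*exp(-4*I*pi/7) + 6*exp(-2*I*pi/7) + 8*exp(-6*I*pi/7) + 8*exp(6*I*pi/7) + 6*exp(2*I*pi/7) + 11*exp(4*I*pi/7)) + (14 + 11*exp(-4*I*pi/7) + 6*exp(-2*I*pi/7) + 8*exp(-6*I*pi/7) + 8*exp(6*I*pi/7) + 6*exp(2*I*pi/7) + 11*exp(4*I*pi/7)) + (14 + 11*exp(-2*I*pi/7) + 8*exp(-4*I*pi/7) + 6*exp(-6*I*pi/7) + 6*exp(6*I*pi/7) + 8*exp(4*I*pi/7) + 11*exp(2*I*pi/7)) + (14 + 8*exp(-2*I*pi/7) + 6*exp(-4*I*pi/7) + 11*exp(-6*I*pi/7) + 11*exp(6*I*pi/7) + 6*exp(4*I*pi/7) + 8*exp(2*I*pi/7))] = 98/7 = 14.
(Exp terms are combined using exp(i*s)*conj(exp(i*t)) = exp(i*(s-t)), and sums of them are collapsed using the identity that for every m > 1 the m distinct m-th roots of unity sum to 0, e.g. 1 + exp(2*I*pi/3) + exp(-2*I*pi/3) = 0.)
A character is irreducible iff <chi, chi> = 1, so this representation is reducible.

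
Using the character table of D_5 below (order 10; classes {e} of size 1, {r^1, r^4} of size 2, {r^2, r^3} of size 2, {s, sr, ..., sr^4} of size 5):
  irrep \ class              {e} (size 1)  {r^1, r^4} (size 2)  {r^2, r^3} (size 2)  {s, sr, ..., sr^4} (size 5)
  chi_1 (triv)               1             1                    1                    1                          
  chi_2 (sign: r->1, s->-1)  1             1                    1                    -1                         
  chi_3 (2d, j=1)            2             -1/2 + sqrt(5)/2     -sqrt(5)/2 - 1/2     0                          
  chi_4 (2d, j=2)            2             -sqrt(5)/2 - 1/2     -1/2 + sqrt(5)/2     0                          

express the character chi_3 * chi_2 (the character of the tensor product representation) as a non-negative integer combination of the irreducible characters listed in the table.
chi_3 tensor chi_2 = chi_3 (all other irreducibles have multiplicity 0).

Why: The character of a tensor product is the pointwise product (chi_3 * chi_2)(C) = chi_3(C) * chi_2(C):
  {e}: (2)*(1), {r^1, r^4}: (-1/2 + sqrt(5)/2)*(1), {r^2, r^3}: (-sqrt(5)/2 - 1/2)*(1), {s, sr, ..., sr^4}: (0)*(-1)
so (chi_3 * chi_2) takes values
  {e} -> 2, {r^1, r^4} -> -1/2 + sqrt(5)/2, {r^2, r^3} -> -sqrt(5)/2 - 1/2, {s, sr, ..., sr^4} -> 0.
Now take the inner product of this character with each irreducible chi from the table, <chi_3*chi_2, chi> = (1/10) sum_C |C| (chi_3*chi_2)(C) conj(chi(C)):
  <chi_3*chi_2, chi_1> = (1/10)[1*(2)*conj(1) + 2*(-1/2 + sqrt(5)/2)*conj(1) + 2*(-sqrt(5)/2 - 1/2)*conj(1) + 5*(0)*conj(1)]
      = (1/10)[(2) + (-1 + sqrt(5)) + (-sqrt(5) - 1) + (0)] = 0/10 = 0
  <chi_3*chi_2, chi_2> = (1/10)[1*(2)*conj(1) + 2*(-1/2 + sqrt(5)/2)*conj(1) + 2*(-sqrt(5)/2 - 1/2)*conj(1) + 5*(0)*conj(-1)]
      = (1/10)[(2) + (-1 + sqrt(5)) + (-sqrt(5) - 1) + (0)] = 0/10 = 0
  <chi_3*chi_2, chi_3> = (1/10)[1*(2)*conj(2) + 2*(-1/2 + sqrt(5)/2)*conj(-1/2 + sqrt(5)/2) + 2*(-sqrt(5)/2 - 1/2)*conj(-sqrt(5)/2 - 1/2) + 5*(0)*conj(0)]
      = (1/10)[(4) + (3 - sqrt(5)) + (sqrt(5) + 3) + (0)] = 10/10 = 1
  <chi_3*chi_2, chi_4> = (1/10)[1*(2)*conj(2) + 2*(-1/2 + sqrt(5)/2)*conj(-sqrt(5)/2 - 1/2) + 2*(-sqrt(5)/2 - 1/2)*conj(-1/2 + sqrt(5)/2) + 5*(0)*conj(0)]
      = (1/10)[(4) + (-2) + (-2) + (0)] = 0/10 = 0
Hence the multiplicities are chi_3: 1. Dimension check: dim(chi_3)*dim(chi_2) = 2*1 = 2 and sum (mult * dim) = 1*2 = 2.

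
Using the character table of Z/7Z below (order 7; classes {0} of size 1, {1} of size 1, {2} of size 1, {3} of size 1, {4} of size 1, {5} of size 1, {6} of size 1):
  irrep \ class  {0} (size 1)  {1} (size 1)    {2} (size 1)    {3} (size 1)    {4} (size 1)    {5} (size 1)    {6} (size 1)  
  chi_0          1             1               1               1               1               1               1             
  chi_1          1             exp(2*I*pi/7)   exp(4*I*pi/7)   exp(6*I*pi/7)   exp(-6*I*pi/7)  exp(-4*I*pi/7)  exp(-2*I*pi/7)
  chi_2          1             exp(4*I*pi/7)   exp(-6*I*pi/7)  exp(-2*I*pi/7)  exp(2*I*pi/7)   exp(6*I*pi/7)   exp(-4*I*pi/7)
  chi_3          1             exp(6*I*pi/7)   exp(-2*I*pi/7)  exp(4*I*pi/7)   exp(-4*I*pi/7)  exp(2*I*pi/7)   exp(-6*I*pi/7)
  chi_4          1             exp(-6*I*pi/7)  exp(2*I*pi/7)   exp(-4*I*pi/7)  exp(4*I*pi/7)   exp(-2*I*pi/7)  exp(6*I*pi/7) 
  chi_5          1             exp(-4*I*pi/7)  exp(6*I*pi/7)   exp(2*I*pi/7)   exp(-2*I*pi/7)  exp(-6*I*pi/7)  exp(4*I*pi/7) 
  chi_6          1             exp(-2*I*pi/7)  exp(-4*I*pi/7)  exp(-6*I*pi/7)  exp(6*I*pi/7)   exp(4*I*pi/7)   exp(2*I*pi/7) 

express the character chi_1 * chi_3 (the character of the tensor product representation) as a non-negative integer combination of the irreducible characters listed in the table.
chi_1 tensor chi_3 = chi_4 (all other irreducibles have multiplicity 0).

Explanation: The character of a tensor product is the pointwise product (chi_1 * chi_3)(C) = chi_1(C) * chi_3(C):
  {0}: (1)*(1), {1}: (exp(2*I*pi/7))*(exp(6*I*pi/7)), {2}: (exp(4*I*pi/7))*(exp(-2*I*pi/7)), {3}: (exp(6*I*pi/7))*(exp(4*I*pi/7)), {4}: (exp(-6*I*pi/7))*(exp(-4*I*pi/7)), {5}: (exp(-4*I*pi/7))*(exp(2*I*pi/7)), {6}: (exp(-2*I*pi/7))*(exp(-6*I*pi/7))
so (chi_1 * chi_3) takes values
  {0} -> 1, {1} -> exp(-6*I*pi/7), {2} -> exp(2*I*pi/7), {3} -> exp(-4*I*pi/7), {4} -> exp(4*I*pi/7), {5} -> exp(-2*I*pi/7), {6} -> exp(6*I*pi/7).
Now take the inner product of this character with each irreducible chi from the table, <chi_1*chi_3, chi> = (1/7) sum_C |C| (chi_1*chi_3)(C) conj(chi(C)):
  <chi_1*chi_3, chi_0> = (1/7)[1*(1)*conj(1) + 1*(exp(-6*I*pi/7))*conj(1) + 1*(exp(2*I*pi/7))*conj(1) + 1*(exp(-4*I*pi/7))*conj(1) + 1*(exp(4*I*pi/7))*conj(1) + 1*(exp(-2*I*pi/7))*conj(1) + 1*(exp(6*I*pi/7))*conj(1)]
      = (1/7)[(1) + (exp(-6*I*pi/7)) + (exp(2*I*pi/7)) + (exp(-4*I*pi/7)) + (exp(4*I*pi/7)) + (exp(-2*I*pi/7)) + (exp(6*I*pi/7))] = 0/7 = 0
  <chi_1*chi_3, chi_1> = (1/7)[1*(1)*conj(1) + 1*(exp(-6*I*pi/7))*conj(exp(2*I*pi/7)) + 1*(exp(2*I*pi/7))*conj(exp(4*I*pi/7)) + 1*(exp(-4*I*pi/7))*conj(exp(6*I*pi/7)) + 1*(exp(4*I*pi/7))*conj(exp(-6*I*pi/7)) + 1*(exp(-2*I*pi/7))*conj(exp(-4*I*pi/7)) + 1*(exp(6*I*pi/7))*conj(exp(-2*I*pi/7))]
      = (1/7)[(1) + (exp(6*I*pi/7)) + (exp(-2*I*pi/7)) + (exp(4*I*pi/7)) + (exp(-4*I*pi/7)) + (exp(2*I*pi/7)) + (exp(-6*I*pi/7))] = 0/7 = 0
  <chi_1*chi_3, chi_2> = (1/7)[1*(1)*conj(1) + 1*(exp(-6*I*pi/7))*conj(exp(4*I*pi/7)) + 1*(exp(2*I*pi/7))*conj(exp(-6*I*pi/7)) + 1*(exp(-4*I*pi/7))*conj(exp(-2*I*pi/7)) + 1*(exp(4*I*pi/7))*conj(exp(2*I*pi/7)) + 1*(exp(-2*I*pi/7))*conj(exp(6*I*pi/7)) + 1*(exp(6*I*pi/7))*conj(exp(-4*I*pi/7))]
      = (1/7)[(1) + (exp(4*I*pi/7)) + (exp(-6*I*pi/7)) + (exp(-2*I*pi/7)) + (exp(2*I*pi/7)) + (exp(6*I*pi/7)) + (exp(-4*I*pi/7))] = 0/7 = 0
  <chi_1*chi_3, chi_3> = (1/7)[1*(1)*conj(1) + 1*(exp(-6*I*pi/7))*conj(exp(6*I*pi/7)) + 1*(exp(2*I*pi/7))*conj(exp(-2*I*pi/7)) + 1*(exp(-4*I*pi/7))*conj(exp(4*I*pi/7)) + 1*(exp(4*I*pi/7))*conj(exp(-4*I*pi/7)) + 1*(exp(-2*I*pi/7))*conj(exp(2*I*pi/7)) + 1*(exp(6*I*pi/7))*conj(exp(-6*I*pi/7))]
      = (1/7)[(1) + (exp(2*I*pi/7)) + (exp(4*I*pi/7)) + (exp(6*I*pi/7)) + (exp(-6*I*pi/7)) + (exp(-4*I*pi/7)) + (exp(-2*I*pi/7))] = 0/7 = 0
  <chi_1*chi_3, chi_4> = (1/7)[1*(1)*conj(1) + 1*(exp(-6*I*pi/7))*conj(exp(-6*I*pi/7)) + 1*(exp(2*I*pi/7))*conj(exp(2*I*pi/7)) + 1*(exp(-4*I*pi/7))*conj(exp(-4*I*pi/7)) + 1*(exp(4*I*pi/7))*conj(exp(4*I*pi/7)) + 1*(exp(-2*I*pi/7))*conj(exp(-2*I*pi/7)) + 1*(exp(6*I*pi/7))*conj(exp(6*I*pi/7))]
      = (1/7)[(1) + (1) + (1) + (1) + (1) + (1) + (1)] = 7/7 = 1
  <chi_1*chi_3, chi_5> = (1/7)[1*(1)*conj(1) + 1*(exp(-6*I*pi/7))*conj(exp(-4*I*pi/7)) + 1*(exp(2*I*pi/7))*conj(exp(6*I*pi/7)) + 1*(exp(-4*I*pi/7))*conj(exp(2*I*pi/7)) + 1*(exp(4*I*pi/7))*conj(exp(-2*I*pi/7)) + 1*(exp(-2*I*pi/7))*conj(exp(-6*I*pi/7)) + 1*(exp(6*I*pi/7))*conj(exp(4*I*pi/7))]
      = (1/7)[(1) + (exp(-2*I*pi/7)) + (exp(-4*I*pi/7)) + (exp(-6*I*pi/7)) + (exp(6*I*pi/7)) + (exp(4*I*pi/7)) + (exp(2*I*pi/7))] = 0/7 = 0
  <chi_1*chi_3, chi_6> = (1/7)[1*(1)*conj(1) + 1*(exp(-6*I*pi/7))*conj(exp(-2*I*pi/7)) + 1*(exp(2*I*pi/7))*conj(exp(-4*I*pi/7)) + 1*(exp(-4*I*pi/7))*conj(exp(-6*I*pi/7)) + 1*(exp(4*I*pi/7))*conj(exp(6*I*pi/7)) + 1*(exp(-2*I*pi/7))*conj(exp(4*I*pi/7)) + 1*(exp(6*I*pi/7))*conj(exp(2*I*pi/7))]
      = (1/7)[(1) + (exp(-4*I*pi/7)) + (exp(6*I*pi/7)) + (exp(2*I*pi/7)) + (exp(-2*I*pi/7)) + (exp(-6*I*pi/7)) + (exp(4*I*pi/7))] = 0/7 = 0
(Exp terms are combined using exp(i*s)*conj(exp(i*t)) = exp(i*(s-t)), and sums of them are collapsed using the identity that for every m > 1 the m distinct m-th roots of unity sum to 0, e.g. 1 + exp(2*I*pi/3) + exp(-2*I*pi/3) = 0.)
Hence the multiplicities are chi_4: 1. Dimension check: dim(chi_1)*dim(chi_3) = 1*1 = 1 and sum (mult * dim) = 1*1 = 1.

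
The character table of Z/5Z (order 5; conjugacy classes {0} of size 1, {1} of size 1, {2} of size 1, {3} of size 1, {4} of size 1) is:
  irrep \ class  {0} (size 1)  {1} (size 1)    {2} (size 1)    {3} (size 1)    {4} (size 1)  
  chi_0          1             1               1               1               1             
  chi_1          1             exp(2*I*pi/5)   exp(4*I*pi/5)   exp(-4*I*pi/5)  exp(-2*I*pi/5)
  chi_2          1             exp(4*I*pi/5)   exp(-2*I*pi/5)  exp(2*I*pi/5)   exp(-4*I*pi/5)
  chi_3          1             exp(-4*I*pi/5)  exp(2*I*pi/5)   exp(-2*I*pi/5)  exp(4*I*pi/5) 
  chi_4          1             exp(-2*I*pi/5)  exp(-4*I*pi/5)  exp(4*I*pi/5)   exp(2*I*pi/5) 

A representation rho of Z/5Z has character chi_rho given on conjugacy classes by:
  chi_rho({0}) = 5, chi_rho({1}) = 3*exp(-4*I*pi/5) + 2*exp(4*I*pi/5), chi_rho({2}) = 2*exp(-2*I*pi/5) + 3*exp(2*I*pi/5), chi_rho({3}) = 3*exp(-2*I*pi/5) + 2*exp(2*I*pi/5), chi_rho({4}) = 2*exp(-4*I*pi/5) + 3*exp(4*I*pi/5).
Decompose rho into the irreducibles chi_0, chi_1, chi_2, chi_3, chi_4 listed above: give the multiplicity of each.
Multiplicities: chi_0: 0, chi_1: 0, chi_2: 2, chi_3: 3, chi_4: 0.

Derivation: Use <chi_rho, chi> = (1/|G|) sum_C |C| * chi_rho(C) * conj(chi(C)) with |G| = 5 for each irreducible chi in the table:
  <chi_rho, chi_0> = (1/5)[1*(5)*conj(1) + 1*(3*exp(-4*I*pi/5) + 2*exp(4*I*pi/5))*conj(1) + 1*(2*exp(-2*I*pi/5) + 3*exp(2*I*pi/5))*conj(1) + 1*(3*exp(-2*I*pi/5) + 2*exp(2*I*pi/5))*conj(1) + 1*(2*exp(-4*I*pi/5) + 3*exp(4*I*pi/5))*conj(1)]
      = (1/5)[(5) + (3*exp(-4*I*pi/5) + 2*exp(4*I*pi/5)) + (2*exp(-2*I*pi/5) + 3*exp(2*I*pi/5)) + (3*exp(-2*I*pi/5) + 2*exp(2*I*pi/5)) + (2*exp(-4*I*pi/5) + 3*exp(4*I*pi/5))] = 0/5 = 0
  <chi_rho, chi_1> = (1/5)[1*(5)*conj(1) + 1*(3*exp(-4*I*pi/5) + 2*exp(4*I*pi/5))*conj(exp(2*I*pi/5)) + 1*(2*exp(-2*I*pi/5) + 3*exp(2*I*pi/5))*conj(exp(4*I*pi/5)) + 1*(3*exp(-2*I*pi/5) + 2*exp(2*I*pi/5))*conj(exp(-4*I*pi/5)) + 1*(2*exp(-4*I*pi/5) + 3*exp(4*I*pi/5))*conj(exp(-2*I*pi/5))]
      = (1/5)[(5) + (3*exp(4*I*pi/5) + 2*exp(2*I*pi/5)) + (3*exp(-2*I*pi/5) + 2*exp(4*I*pi/5)) + (2*exp(-4*I*pi/5) + 3*exp(2*I*pi/5)) + (2*exp(-2*I*pi/5) + 3*exp(-4*I*pi/5))] = 0/5 = 0
  <chi_rho, chi_2> = (1/5)[1*(5)*conj(1) + 1*(3*exp(-4*I*pi/5) + 2*exp(4*I*pi/5))*conj(exp(4*I*pi/5)) + 1*(2*exp(-2*I*pi/5) + 3*exp(2*I*pi/5))*conj(exp(-2*I*pi/5)) + 1*(3*exp(-2*I*pi/5) + 2*exp(2*I*pi/5))*conj(exp(2*I*pi/5)) + 1*(2*exp(-4*I*pi/5) + 3*exp(4*I*pi/5))*conj(exp(-4*I*pi/5))]
      = (1/5)[(5) + (2 + 3*exp(2*I*pi/5)) + (2 + 3*exp(4*I*pi/5)) + (2 + 3*exp(-4*I*pi/5)) + (2 + 3*exp(-2*I*pi/5))] = 10/5 = 2
  <chi_rho, chi_3> = (1/5)[1*(5)*conj(1) + 1*(3*exp(-4*I*pi/5) + 2*exp(4*I*pi/5))*conj(exp(-4*I*pi/5)) + 1*(2*exp(-2*I*pi/5) + 3*exp(2*I*pi/5))*conj(exp(2*I*pi/5)) + 1*(3*exp(-2*I*pi/5) + 2*exp(2*I*pi/5))*conj(exp(-2*I*pi/5)) + 1*(2*exp(-4*I*pi/5) + 3*exp(4*I*pi/5))*conj(exp(4*I*pi/5))]
      = (1/5)[(5) + (3 + 2*exp(-2*I*pi/5)) + (3 + 2*exp(-4*I*pi/5)) + (3 + 2*exp(4*I*pi/5)) + (3 + 2*exp(2*I*pi/5))] = 15/5 = 3
  <chi_rho, chi_4> = (1/5)[1*(5)*conj(1) + 1*(3*exp(-4*I*pi/5) + 2*exp(4*I*pi/5))*conj(exp(-2*I*pi/5)) + 1*(2*exp(-2*I*pi/5) + 3*exp(2*I*pi/5))*conj(exp(-4*I*pi/5)) + 1*(3*exp(-2*I*pi/5) + 2*exp(2*I*pi/5))*conj(exp(4*I*pi/5)) + 1*(2*exp(-4*I*pi/5) + 3*exp(4*I*pi/5))*conj(exp(2*I*pi/5))]
      = (1/5)[(5) + (3*exp(-2*I*pi/5) + 2*exp(-4*I*pi/5)) + (3*exp(-4*I*pi/5) + 2*exp(2*I*pi/5)) + (2*exp(-2*I*pi/5) + 3*exp(4*I*pi/5)) + (2*exp(4*I*pi/5) + 3*exp(2*I*pi/5))] = 0/5 = 0
(Exp terms are combined using exp(i*s)*conj(exp(i*t)) = exp(i*(s-t)), and sums of them are collapsed using the identity that for every m > 1 the m distinct m-th roots of unity sum to 0, e.g. 1 + exp(2*I*pi/3) + exp(-2*I*pi/3) = 0.)
Dimension check: dim(rho) = sum (mult * dim) = 0*1 + 0*1 + 2*1 + 3*1 + 0*1 = 5 = chi_rho(e) = 5.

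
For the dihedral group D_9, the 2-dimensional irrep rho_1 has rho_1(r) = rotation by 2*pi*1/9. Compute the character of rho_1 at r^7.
chi_{rho_1}(r^7) = 2*cos(2*pi*1*7/9) = 2*cos(4*pi/9)

Details: rho_1(r^7) is rotation by angle 2*pi*1*7/9, whose trace is 2*cos(2*pi*1*7/9) = 2*cos(4*pi/9).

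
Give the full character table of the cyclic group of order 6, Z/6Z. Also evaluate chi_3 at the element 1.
Character table of Z/6Z (irreps indexed chi_0,...,chi_5 with chi_k(m) = zeta_6^(k*m), zeta_6 = exp(2*pi*i/6)):
  irrep \ class  {0} (size 1)  {1} (size 1)    {2} (size 1)    {3} (size 1)  {4} (size 1)    {5} (size 1)  
  chi_0          1             1               1               1             1               1             
  chi_1          1             exp(I*pi/3)     exp(2*I*pi/3)   -1            exp(-2*I*pi/3)  exp(-I*pi/3)  
  chi_2          1             exp(2*I*pi/3)   exp(-2*I*pi/3)  1             exp(2*I*pi/3)   exp(-2*I*pi/3)
  chi_3          1             -1              1               -1            1               -1            
  chi_4          1             exp(-2*I*pi/3)  exp(2*I*pi/3)   1             exp(-2*I*pi/3)  exp(2*I*pi/3) 
  chi_5          1             exp(-I*pi/3)    exp(-2*I*pi/3)  -1            exp(2*I*pi/3)   exp(I*pi/3)   

Spot check: chi_3(1) = zeta_6^(3*1) = zeta_6^3 = -1.

Solution. Z/6Z is abelian, so all 6 irreducible complex representations are 1-dimensional. They are given by chi_k(m) = zeta_6^(k*m) for k = 0,...,5. Row orthogonality: sum_m chi_k(m) conj(chi_l(m)) = 6 * [k = l].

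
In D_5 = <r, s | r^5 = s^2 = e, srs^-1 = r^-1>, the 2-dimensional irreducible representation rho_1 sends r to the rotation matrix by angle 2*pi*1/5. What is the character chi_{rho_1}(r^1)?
chi_{rho_1}(r^1) = 2*cos(2*pi*1*1/5) = -1/2 + sqrt(5)/2

Explanation: rho_1(r^1) is rotation by angle 2*pi*1*1/5, whose trace is 2*cos(2*pi*1*1/5) = -1/2 + sqrt(5)/2.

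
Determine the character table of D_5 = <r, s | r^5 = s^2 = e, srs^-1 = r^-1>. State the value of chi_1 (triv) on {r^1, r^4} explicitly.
Conjugacy classes: {e} of size 1, {r^1, r^4} of size 2, {r^2, r^3} of size 2, {s, sr, ..., sr^4} of size 5.
Character table:
  irrep \ class              {e} (size 1)  {r^1, r^4} (size 2)  {r^2, r^3} (size 2)  {s, sr, ..., sr^4} (size 5)
  chi_1 (triv)               1             1                    1                    1                          
  chi_2 (sign: r->1, s->-1)  1             1                    1                    -1                         
  chi_3 (2d, j=1)            2             -1/2 + sqrt(5)/2     -sqrt(5)/2 - 1/2     0                          
  chi_4 (2d, j=2)            2             -sqrt(5)/2 - 1/2     -1/2 + sqrt(5)/2     0                          

Spot check: chi_1 (triv) on {r^1, r^4} = 1.

Working: D_5 has order 2*5 = 10 with 4 conjugacy classes, hence 4 irreducibles. Sum of squared dims 1 + 1 + 4 + 4 = 10 = |G|. Linear characters come from the abelianisation; the 2-dimensional irreps have character r^k -> 2*cos(2*pi*j*k/5), reflections -> 0.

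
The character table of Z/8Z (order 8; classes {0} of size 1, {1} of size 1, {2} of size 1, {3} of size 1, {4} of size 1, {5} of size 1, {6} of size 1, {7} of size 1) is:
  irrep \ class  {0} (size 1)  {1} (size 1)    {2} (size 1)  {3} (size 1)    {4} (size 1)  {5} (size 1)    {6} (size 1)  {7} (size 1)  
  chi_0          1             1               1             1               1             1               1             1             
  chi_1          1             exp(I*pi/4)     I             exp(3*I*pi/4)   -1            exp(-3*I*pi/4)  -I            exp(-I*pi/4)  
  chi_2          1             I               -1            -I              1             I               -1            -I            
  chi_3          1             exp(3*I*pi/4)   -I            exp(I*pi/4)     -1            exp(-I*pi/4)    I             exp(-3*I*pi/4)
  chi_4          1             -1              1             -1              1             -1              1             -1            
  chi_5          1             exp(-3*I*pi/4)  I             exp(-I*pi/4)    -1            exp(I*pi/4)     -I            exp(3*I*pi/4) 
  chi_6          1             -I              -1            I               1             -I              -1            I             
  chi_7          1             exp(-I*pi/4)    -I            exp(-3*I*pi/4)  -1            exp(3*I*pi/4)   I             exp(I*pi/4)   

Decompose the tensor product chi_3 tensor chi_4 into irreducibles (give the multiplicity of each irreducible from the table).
chi_3 tensor chi_4 = chi_7 (all other irreducibles have multiplicity 0).

Argument: The character of a tensor product is the pointwise product (chi_3 * chi_4)(C) = chi_3(C) * chi_4(C):
  {0}: (1)*(1), {1}: (exp(3*I*pi/4))*(-1), {2}: (-I)*(1), {3}: (exp(I*pi/4))*(-1), {4}: (-1)*(1), {5}: (exp(-I*pi/4))*(-1), {6}: (I)*(1), {7}: (exp(-3*I*pi/4))*(-1)
so (chi_3 * chi_4) takes values
  {0} -> 1, {1} -> -exp(3*I*pi/4), {2} -> -I, {3} -> -exp(I*pi/4), {4} -> -1, {5} -> -exp(-I*pi/4), {6} -> I, {7} -> -exp(-3*I*pi/4).
Now take the inner product of this character with each irreducible chi from the table, <chi_3*chi_4, chi> = (1/8) sum_C |C| (chi_3*chi_4)(C) conj(chi(C)):
  <chi_3*chi_4, chi_0> = (1/8)[1*(1)*conj(1) + 1*(-exp(3*I*pi/4))*conj(1) + 1*(-I)*conj(1) + 1*(-exp(I*pi/4))*conj(1) + 1*(-1)*conj(1) + 1*(-exp(-I*pi/4))*conj(1) + 1*(I)*conj(1) + 1*(-exp(-3*I*pi/4))*conj(1)]
      = (1/8)[(1) + (-exp(3*I*pi/4)) + (-I) + (-exp(I*pi/4)) + (-1) + (-exp(-I*pi/4)) + (I) + (-exp(-3*I*pi/4))] = 0/8 = 0
  <chi_3*chi_4, chi_1> = (1/8)[1*(1)*conj(1) + 1*(-exp(3*I*pi/4))*conj(exp(I*pi/4)) + 1*(-I)*conj(I) + 1*(-exp(I*pi/4))*conj(exp(3*I*pi/4)) + 1*(-1)*conj(-1) + 1*(-exp(-I*pi/4))*conj(exp(-3*I*pi/4)) + 1*(I)*conj(-I) + 1*(-exp(-3*I*pi/4))*conj(exp(-I*pi/4))]
      = (1/8)[(1) + (-I) + (-1) + (I) + (1) + (-I) + (-1) + (I)] = 0/8 = 0
  <chi_3*chi_4, chi_2> = (1/8)[1*(1)*conj(1) + 1*(-exp(3*I*pi/4))*conj(I) + 1*(-I)*conj(-1) + 1*(-exp(I*pi/4))*conj(-I) + 1*(-1)*conj(1) + 1*(-exp(-I*pi/4))*conj(I) + 1*(I)*conj(-1) + 1*(-exp(-3*I*pi/4))*conj(-I)]
      = (1/8)[(1) + (exp(-3*I*pi/4)) + (I) + (-exp(3*I*pi/4)) + (-1) + (exp(I*pi/4)) + (-I) + (-exp(-I*pi/4))] = 0/8 = 0
  <chi_3*chi_4, chi_3> = (1/8)[1*(1)*conj(1) + 1*(-exp(3*I*pi/4))*conj(exp(3*I*pi/4)) + 1*(-I)*conj(-I) + 1*(-exp(I*pi/4))*conj(exp(I*pi/4)) + 1*(-1)*conj(-1) + 1*(-exp(-I*pi/4))*conj(exp(-I*pi/4)) + 1*(I)*conj(I) + 1*(-exp(-3*I*pi/4))*conj(exp(-3*I*pi/4))]
      = (1/8)[(1) + (-1) + (1) + (-1) + (1) + (-1) + (1) + (-1)] = 0/8 = 0
  <chi_3*chi_4, chi_4> = (1/8)[1*(1)*conj(1) + 1*(-exp(3*I*pi/4))*conj(-1) + 1*(-I)*conj(1) + 1*(-exp(I*pi/4))*conj(-1) + 1*(-1)*conj(1) + 1*(-exp(-I*pi/4))*conj(-1) + 1*(I)*conj(1) + 1*(-exp(-3*I*pi/4))*conj(-1)]
      = (1/8)[(1) + (exp(3*I*pi/4)) + (-I) + (exp(I*pi/4)) + (-1) + (exp(-I*pi/4)) + (I) + (exp(-3*I*pi/4))] = 0/8 = 0
  <chi_3*chi_4, chi_5> = (1/8)[1*(1)*conj(1) + 1*(-exp(3*I*pi/4))*conj(exp(-3*I*pi/4)) + 1*(-I)*conj(I) + 1*(-exp(I*pi/4))*conj(exp(-I*pi/4)) + 1*(-1)*conj(-1) + 1*(-exp(-I*pi/4))*conj(exp(I*pi/4)) + 1*(I)*conj(-I) + 1*(-exp(-3*I*pi/4))*conj(exp(3*I*pi/4))]
      = (1/8)[(1) + (I) + (-1) + (-I) + (1) + (I) + (-1) + (-I)] = 0/8 = 0
  <chi_3*chi_4, chi_6> = (1/8)[1*(1)*conj(1) + 1*(-exp(3*I*pi/4))*conj(-I) + 1*(-I)*conj(-1) + 1*(-exp(I*pi/4))*conj(I) + 1*(-1)*conj(1) + 1*(-exp(-I*pi/4))*conj(-I) + 1*(I)*conj(-1) + 1*(-exp(-3*I*pi/4))*conj(I)]
      = (1/8)[(1) + (-exp(-3*I*pi/4)) + (I) + (exp(3*I*pi/4)) + (-1) + (-exp(I*pi/4)) + (-I) + (exp(-I*pi/4))] = 0/8 = 0
  <chi_3*chi_4, chi_7> = (1/8)[1*(1)*conj(1) + 1*(-exp(3*I*pi/4))*conj(exp(-I*pi/4)) + 1*(-I)*conj(-I) + 1*(-exp(I*pi/4))*conj(exp(-3*I*pi/4)) + 1*(-1)*conj(-1) + 1*(-exp(-I*pi/4))*conj(exp(3*I*pi/4)) + 1*(I)*conj(I) + 1*(-exp(-3*I*pi/4))*conj(exp(I*pi/4))]
      = (1/8)[(1) + (1) + (1) + (1) + (1) + (1) + (1) + (1)] = 8/8 = 1
(Exp terms are combined using exp(i*s)*conj(exp(i*t)) = exp(i*(s-t)), and sums of them are collapsed using the identity that for every m > 1 the m distinct m-th roots of unity sum to 0, e.g. 1 + exp(2*I*pi/3) + exp(-2*I*pi/3) = 0.)
Hence the multiplicities are chi_7: 1. Dimension check: dim(chi_3)*dim(chi_4) = 1*1 = 1 and sum (mult * dim) = 1*1 = 1.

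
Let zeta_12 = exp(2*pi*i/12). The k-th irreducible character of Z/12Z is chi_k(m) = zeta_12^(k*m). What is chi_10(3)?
chi_10(3) = zeta_12^30 = -1

Details: chi_10(3) = zeta_12^(10*3) = zeta_12^30. Since zeta_12^12 = 1, this equals zeta_12^6 = exp(2*pi*i*6/12) = -1.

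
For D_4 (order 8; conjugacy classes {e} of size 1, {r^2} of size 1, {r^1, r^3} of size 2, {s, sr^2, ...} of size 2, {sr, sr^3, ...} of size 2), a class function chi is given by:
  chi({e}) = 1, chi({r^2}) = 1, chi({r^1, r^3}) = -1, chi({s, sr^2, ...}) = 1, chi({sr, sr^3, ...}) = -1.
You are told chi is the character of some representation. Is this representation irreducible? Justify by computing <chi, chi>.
Irreducible: <chi, chi> = 1.

Details: <chi, chi> = (1/|G|) sum_C |C| * |chi(C)|^2 = (1/8)[1*|1|^2 + 1*|1|^2 + 2*|-1|^2 + 2*|1|^2 + 2*|-1|^2]
  = (1/8)[(1) + (1) + (2) + (2) + (2)] = 8/8 = 1.
A character is irreducible iff <chi, chi> = 1, so this representation is irreducible.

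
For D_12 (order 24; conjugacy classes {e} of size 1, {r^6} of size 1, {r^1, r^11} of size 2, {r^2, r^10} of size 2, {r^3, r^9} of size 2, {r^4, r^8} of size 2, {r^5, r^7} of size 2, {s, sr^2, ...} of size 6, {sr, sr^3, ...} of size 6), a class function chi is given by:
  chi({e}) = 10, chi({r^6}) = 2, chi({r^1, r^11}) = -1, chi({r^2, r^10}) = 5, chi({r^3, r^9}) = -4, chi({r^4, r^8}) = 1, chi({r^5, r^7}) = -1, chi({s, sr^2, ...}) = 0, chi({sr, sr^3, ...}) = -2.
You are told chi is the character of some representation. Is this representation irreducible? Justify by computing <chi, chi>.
Not irreducible (reducible): <chi, chi> = 9 > 1.

Reasoning: <chi, chi> = (1/|G|) sum_C |C| * |chi(C)|^2 = (1/24)[1*|10|^2 + 1*|2|^2 + 2*|-1|^2 + 2*|5|^2 + 2*|-4|^2 + 2*|1|^2 + 2*|-1|^2 + 6*|0|^2 + 6*|-2|^2]
  = (1/24)[(100) + (4) + (2) + (50) + (32) + (2) + (2) + (0) + (24)] = 216/24 = 9.
A character is irreducible iff <chi, chi> = 1, so this representation is reducible.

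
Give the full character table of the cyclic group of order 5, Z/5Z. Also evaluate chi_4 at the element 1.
Character table of Z/5Z (irreps indexed chi_0,...,chi_4 with chi_k(m) = zeta_5^(k*m), zeta_5 = exp(2*pi*i/5)):
  irrep \ class  {0} (size 1)  {1} (size 1)    {2} (size 1)    {3} (size 1)    {4} (size 1)  
  chi_0          1             1               1               1               1             
  chi_1          1             exp(2*I*pi/5)   exp(4*I*pi/5)   exp(-4*I*pi/5)  exp(-2*I*pi/5)
  chi_2          1             exp(4*I*pi/5)   exp(-2*I*pi/5)  exp(2*I*pi/5)   exp(-4*I*pi/5)
  chi_3          1             exp(-4*I*pi/5)  exp(2*I*pi/5)   exp(-2*I*pi/5)  exp(4*I*pi/5) 
  chi_4          1             exp(-2*I*pi/5)  exp(-4*I*pi/5)  exp(4*I*pi/5)   exp(2*I*pi/5) 

Spot check: chi_4(1) = zeta_5^(4*1) = zeta_5^4 = exp(-2*I*pi/5).

Reasoning: Z/5Z is abelian, so all 5 irreducible complex representations are 1-dimensional. They are given by chi_k(m) = zeta_5^(k*m) for k = 0,...,4. Row orthogonality: sum_m chi_k(m) conj(chi_l(m)) = 5 * [k = l].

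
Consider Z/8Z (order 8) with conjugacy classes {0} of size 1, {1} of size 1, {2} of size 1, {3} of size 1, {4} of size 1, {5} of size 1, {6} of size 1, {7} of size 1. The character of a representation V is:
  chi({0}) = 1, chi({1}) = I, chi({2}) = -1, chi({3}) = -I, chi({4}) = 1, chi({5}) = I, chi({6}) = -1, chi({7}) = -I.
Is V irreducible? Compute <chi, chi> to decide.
Irreducible: <chi, chi> = 1.

Details: <chi, chi> = (1/|G|) sum_C |C| * |chi(C)|^2 = (1/8)[1*|1|^2 + 1*|I|^2 + 1*|-1|^2 + 1*|-I|^2 + 1*|1|^2 + 1*|I|^2 + 1*|-1|^2 + 1*|-I|^2]
  = (1/8)[(1) + (1) + (1) + (1) + (1) + (1) + (1) + (1)] = 8/8 = 1.
(Exp terms are combined using exp(i*s)*conj(exp(i*t)) = exp(i*(s-t)), and sums of them are collapsed using the identity that for every m > 1 the m distinct m-th roots of unity sum to 0, e.g. 1 + exp(2*I*pi/3) + exp(-2*I*pi/3) = 0.)
A character is irreducible iff <chi, chi> = 1, so this representation is irreducible.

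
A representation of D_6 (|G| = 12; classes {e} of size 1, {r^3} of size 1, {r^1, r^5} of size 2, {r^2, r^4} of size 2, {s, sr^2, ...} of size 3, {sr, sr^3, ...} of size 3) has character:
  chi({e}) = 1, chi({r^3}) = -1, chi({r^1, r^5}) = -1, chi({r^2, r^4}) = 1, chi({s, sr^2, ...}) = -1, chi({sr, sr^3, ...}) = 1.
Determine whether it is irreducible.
Irreducible: <chi, chi> = 1.

Solution. <chi, chi> = (1/|G|) sum_C |C| * |chi(C)|^2 = (1/12)[1*|1|^2 + 1*|-1|^2 + 2*|-1|^2 + 2*|1|^2 + 3*|-1|^2 + 3*|1|^2]
  = (1/12)[(1) + (1) + (2) + (2) + (3) + (3)] = 12/12 = 1.
A character is irreducible iff <chi, chi> = 1, so this representation is irreducible.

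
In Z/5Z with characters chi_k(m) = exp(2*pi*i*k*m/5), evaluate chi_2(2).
chi_2(2) = zeta_5^4 = exp(-2*I*pi/5)

Justification: chi_2(2) = zeta_5^(2*2) = zeta_5^4. Since zeta_5^5 = 1, this equals zeta_5^4 = exp(2*pi*i*4/5) = exp(-2*I*pi/5).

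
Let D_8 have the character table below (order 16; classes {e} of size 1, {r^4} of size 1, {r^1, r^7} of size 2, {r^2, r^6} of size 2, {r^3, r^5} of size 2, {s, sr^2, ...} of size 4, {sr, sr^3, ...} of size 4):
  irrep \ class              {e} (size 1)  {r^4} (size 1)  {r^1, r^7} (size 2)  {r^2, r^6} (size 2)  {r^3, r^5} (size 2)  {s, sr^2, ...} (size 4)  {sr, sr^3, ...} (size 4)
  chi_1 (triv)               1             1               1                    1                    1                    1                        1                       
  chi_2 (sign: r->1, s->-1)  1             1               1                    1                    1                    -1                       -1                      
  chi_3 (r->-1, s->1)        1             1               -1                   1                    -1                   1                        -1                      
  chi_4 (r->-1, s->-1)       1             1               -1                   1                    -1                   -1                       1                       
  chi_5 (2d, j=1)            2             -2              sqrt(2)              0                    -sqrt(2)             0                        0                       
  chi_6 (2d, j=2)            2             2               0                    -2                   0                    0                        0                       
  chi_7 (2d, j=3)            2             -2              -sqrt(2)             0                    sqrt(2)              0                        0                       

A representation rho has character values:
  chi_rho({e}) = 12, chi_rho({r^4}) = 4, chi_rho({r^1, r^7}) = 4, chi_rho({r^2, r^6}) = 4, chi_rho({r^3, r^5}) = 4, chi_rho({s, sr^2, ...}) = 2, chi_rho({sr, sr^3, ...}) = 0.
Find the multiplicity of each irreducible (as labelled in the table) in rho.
Multiplicities: chi_1: 3, chi_2: 2, chi_3: 1, chi_4: 0, chi_5: 1, chi_6: 1, chi_7: 1.

Reasoning: Use <chi_rho, chi> = (1/|G|) sum_C |C| * chi_rho(C) * conj(chi(C)) with |G| = 16 for each irreducible chi in the table:
  <chi_rho, chi_1> = (1/16)[1*(12)*conj(1) + 1*(4)*conj(1) + 2*(4)*conj(1) + 2*(4)*conj(1) + 2*(4)*conj(1) + 4*(2)*conj(1) + 4*(0)*conj(1)]
      = (1/16)[(12) + (4) + (8) + (8) + (8) + (8) + (0)] = 48/16 = 3
  <chi_rho, chi_2> = (1/16)[1*(12)*conj(1) + 1*(4)*conj(1) + 2*(4)*conj(1) + 2*(4)*conj(1) + 2*(4)*conj(1) + 4*(2)*conj(-1) + 4*(0)*conj(-1)]
      = (1/16)[(12) + (4) + (8) + (8) + (8) + (-8) + (0)] = 32/16 = 2
  <chi_rho, chi_3> = (1/16)[1*(12)*conj(1) + 1*(4)*conj(1) + 2*(4)*conj(-1) + 2*(4)*conj(1) + 2*(4)*conj(-1) + 4*(2)*conj(1) + 4*(0)*conj(-1)]
      = (1/16)[(12) + (4) + (-8) + (8) + (-8) + (8) + (0)] = 16/16 = 1
  <chi_rho, chi_4> = (1/16)[1*(12)*conj(1) + 1*(4)*conj(1) + 2*(4)*conj(-1) + 2*(4)*conj(1) + 2*(4)*conj(-1) + 4*(2)*conj(-1) + 4*(0)*conj(1)]
      = (1/16)[(12) + (4) + (-8) + (8) + (-8) + (-8) + (0)] = 0/16 = 0
  <chi_rho, chi_5> = (1/16)[1*(12)*conj(2) + 1*(4)*conj(-2) + 2*(4)*conj(sqrt(2)) + 2*(4)*conj(0) + 2*(4)*conj(-sqrt(2)) + 4*(2)*conj(0) + 4*(0)*conj(0)]
      = (1/16)[(24) + (-8) + (8*sqrt(2)) + (0) + (-8*sqrt(2)) + (0) + (0)] = 16/16 = 1
  <chi_rho, chi_6> = (1/16)[1*(12)*conj(2) + 1*(4)*conj(2) + 2*(4)*conj(0) + 2*(4)*conj(-2) + 2*(4)*conj(0) + 4*(2)*conj(0) + 4*(0)*conj(0)]
      = (1/16)[(24) + (8) + (0) + (-16) + (0) + (0) + (0)] = 16/16 = 1
  <chi_rho, chi_7> = (1/16)[1*(12)*conj(2) + 1*(4)*conj(-2) + 2*(4)*conj(-sqrt(2)) + 2*(4)*conj(0) + 2*(4)*conj(sqrt(2)) + 4*(2)*conj(0) + 4*(0)*conj(0)]
      = (1/16)[(24) + (-8) + (-8*sqrt(2)) + (0) + (8*sqrt(2)) + (0) + (0)] = 16/16 = 1
Dimension check: dim(rho) = sum (mult * dim) = 3*1 + 2*1 + 1*1 + 0*1 + 1*2 + 1*2 + 1*2 = 12 = chi_rho(e) = 12.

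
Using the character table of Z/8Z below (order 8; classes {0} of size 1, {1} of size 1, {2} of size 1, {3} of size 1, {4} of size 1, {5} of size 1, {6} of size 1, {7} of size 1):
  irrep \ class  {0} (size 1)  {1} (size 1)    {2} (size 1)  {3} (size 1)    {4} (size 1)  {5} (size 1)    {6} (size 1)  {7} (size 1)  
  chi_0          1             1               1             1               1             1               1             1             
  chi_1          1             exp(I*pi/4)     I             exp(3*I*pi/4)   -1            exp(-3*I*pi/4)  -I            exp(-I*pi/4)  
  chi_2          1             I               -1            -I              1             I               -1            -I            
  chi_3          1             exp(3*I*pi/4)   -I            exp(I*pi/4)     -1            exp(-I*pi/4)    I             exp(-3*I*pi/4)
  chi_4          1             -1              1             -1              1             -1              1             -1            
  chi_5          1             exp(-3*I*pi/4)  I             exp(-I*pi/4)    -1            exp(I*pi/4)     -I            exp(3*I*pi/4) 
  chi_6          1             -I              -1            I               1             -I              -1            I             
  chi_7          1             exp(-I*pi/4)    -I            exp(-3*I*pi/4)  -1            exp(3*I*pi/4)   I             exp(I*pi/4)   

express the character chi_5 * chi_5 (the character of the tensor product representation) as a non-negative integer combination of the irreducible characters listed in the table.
chi_5 tensor chi_5 = chi_2 (all other irreducibles have multiplicity 0).

Argument: The character of a tensor product is the pointwise product (chi_5 * chi_5)(C) = chi_5(C) * chi_5(C):
  {0}: (1)*(1), {1}: (exp(-3*I*pi/4))*(exp(-3*I*pi/4)), {2}: (I)*(I), {3}: (exp(-I*pi/4))*(exp(-I*pi/4)), {4}: (-1)*(-1), {5}: (exp(I*pi/4))*(exp(I*pi/4)), {6}: (-I)*(-I), {7}: (exp(3*I*pi/4))*(exp(3*I*pi/4))
so (chi_5 * chi_5) takes values
  {0} -> 1, {1} -> I, {2} -> -1, {3} -> -I, {4} -> 1, {5} -> I, {6} -> -1, {7} -> -I.
Now take the inner product of this character with each irreducible chi from the table, <chi_5*chi_5, chi> = (1/8) sum_C |C| (chi_5*chi_5)(C) conj(chi(C)):
  <chi_5*chi_5, chi_0> = (1/8)[1*(1)*conj(1) + 1*(I)*conj(1) + 1*(-1)*conj(1) + 1*(-I)*conj(1) + 1*(1)*conj(1) + 1*(I)*conj(1) + 1*(-1)*conj(1) + 1*(-I)*conj(1)]
      = (1/8)[(1) + (I) + (-1) + (-I) + (1) + (I) + (-1) + (-I)] = 0/8 = 0
  <chi_5*chi_5, chi_1> = (1/8)[1*(1)*conj(1) + 1*(I)*conj(exp(I*pi/4)) + 1*(-1)*conj(I) + 1*(-I)*conj(exp(3*I*pi/4)) + 1*(1)*conj(-1) + 1*(I)*conj(exp(-3*I*pi/4)) + 1*(-1)*conj(-I) + 1*(-I)*conj(exp(-I*pi/4))]
      = (1/8)[(1) + (exp(I*pi/4)) + (I) + (-exp(-I*pi/4)) + (-1) + (exp(-3*I*pi/4)) + (-I) + (-exp(3*I*pi/4))] = 0/8 = 0
  <chi_5*chi_5, chi_2> = (1/8)[1*(1)*conj(1) + 1*(I)*conj(I) + 1*(-1)*conj(-1) + 1*(-I)*conj(-I) + 1*(1)*conj(1) + 1*(I)*conj(I) + 1*(-1)*conj(-1) + 1*(-I)*conj(-I)]
      = (1/8)[(1) + (1) + (1) + (1) + (1) + (1) + (1) + (1)] = 8/8 = 1
  <chi_5*chi_5, chi_3> = (1/8)[1*(1)*conj(1) + 1*(I)*conj(exp(3*I*pi/4)) + 1*(-1)*conj(-I) + 1*(-I)*conj(exp(I*pi/4)) + 1*(1)*conj(-1) + 1*(I)*conj(exp(-I*pi/4)) + 1*(-1)*conj(I) + 1*(-I)*conj(exp(-3*I*pi/4))]
      = (1/8)[(1) + (exp(-I*pi/4)) + (-I) + (-exp(I*pi/4)) + (-1) + (exp(3*I*pi/4)) + (I) + (-exp(-3*I*pi/4))] = 0/8 = 0
  <chi_5*chi_5, chi_4> = (1/8)[1*(1)*conj(1) + 1*(I)*conj(-1) + 1*(-1)*conj(1) + 1*(-I)*conj(-1) + 1*(1)*conj(1) + 1*(I)*conj(-1) + 1*(-1)*conj(1) + 1*(-I)*conj(-1)]
      = (1/8)[(1) + (-I) + (-1) + (I) + (1) + (-I) + (-1) + (I)] = 0/8 = 0
  <chi_5*chi_5, chi_5> = (1/8)[1*(1)*conj(1) + 1*(I)*conj(exp(-3*I*pi/4)) + 1*(-1)*conj(I) + 1*(-I)*conj(exp(-I*pi/4)) + 1*(1)*conj(-1) + 1*(I)*conj(exp(I*pi/4)) + 1*(-1)*conj(-I) + 1*(-I)*conj(exp(3*I*pi/4))]
      = (1/8)[(1) + (exp(-3*I*pi/4)) + (I) + (-exp(3*I*pi/4)) + (-1) + (exp(I*pi/4)) + (-I) + (-exp(-I*pi/4))] = 0/8 = 0
  <chi_5*chi_5, chi_6> = (1/8)[1*(1)*conj(1) + 1*(I)*conj(-I) + 1*(-1)*conj(-1) + 1*(-I)*conj(I) + 1*(1)*conj(1) + 1*(I)*conj(-I) + 1*(-1)*conj(-1) + 1*(-I)*conj(I)]
      = (1/8)[(1) + (-1) + (1) + (-1) + (1) + (-1) + (1) + (-1)] = 0/8 = 0
  <chi_5*chi_5, chi_7> = (1/8)[1*(1)*conj(1) + 1*(I)*conj(exp(-I*pi/4)) + 1*(-1)*conj(-I) + 1*(-I)*conj(exp(-3*I*pi/4)) + 1*(1)*conj(-1) + 1*(I)*conj(exp(3*I*pi/4)) + 1*(-1)*conj(I) + 1*(-I)*conj(exp(I*pi/4))]
      = (1/8)[(1) + (exp(3*I*pi/4)) + (-I) + (-exp(-3*I*pi/4)) + (-1) + (exp(-I*pi/4)) + (I) + (-exp(I*pi/4))] = 0/8 = 0
(Exp terms are combined using exp(i*s)*conj(exp(i*t)) = exp(i*(s-t)), and sums of them are collapsed using the identity that for every m > 1 the m distinct m-th roots of unity sum to 0, e.g. 1 + exp(2*I*pi/3) + exp(-2*I*pi/3) = 0.)
Hence the multiplicities are chi_2: 1. Dimension check: dim(chi_5)*dim(chi_5) = 1*1 = 1 and sum (mult * dim) = 1*1 = 1.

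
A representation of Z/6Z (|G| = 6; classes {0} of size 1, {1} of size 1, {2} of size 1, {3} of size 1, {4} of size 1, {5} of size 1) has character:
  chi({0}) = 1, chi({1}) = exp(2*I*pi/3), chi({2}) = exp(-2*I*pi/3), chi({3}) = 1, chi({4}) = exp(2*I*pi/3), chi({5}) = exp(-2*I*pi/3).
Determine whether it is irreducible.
Irreducible: <chi, chi> = 1.

Working: <chi, chi> = (1/|G|) sum_C |C| * |chi(C)|^2 = (1/6)[1*|1|^2 + 1*|exp(2*I*pi/3)|^2 + 1*|exp(-2*I*pi/3)|^2 + 1*|1|^2 + 1*|exp(2*I*pi/3)|^2 + 1*|exp(-2*I*pi/3)|^2]
  = (1/6)[(1) + (1) + (1) + (1) + (1) + (1)] = 6/6 = 1.
(Exp terms are combined using exp(i*s)*conj(exp(i*t)) = exp(i*(s-t)), and sums of them are collapsed using the identity that for every m > 1 the m distinct m-th roots of unity sum to 0, e.g. 1 + exp(2*I*pi/3) + exp(-2*I*pi/3) = 0.)
A character is irreducible iff <chi, chi> = 1, so this representation is irreducible.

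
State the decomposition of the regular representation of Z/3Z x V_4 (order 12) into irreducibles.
Each irreducible V_i of dimension d_i appears with multiplicity d_i, i.e. rho_reg = (direct sum over all irreducibles V_i) d_i V_i. The irreducible dimensions for Z/3Z x V_4 are 1, 1, 1, 1, 1, 1, 1, 1, 1, 1, 1, 1: 12 irreducibles of dimension 1, each with multiplicity 1. Total dimension 12*1*1 = 12 = |G|.

Why: General theorem: in the regular representation of a finite group G, each irreducible appears with multiplicity equal to its dimension. Check: dim(rho_reg) = sum d_i^2 = 1 + 1 + 1 + 1 + 1 + 1 + 1 + 1 + 1 + 1 + 1 + 1 = 12 = |G|.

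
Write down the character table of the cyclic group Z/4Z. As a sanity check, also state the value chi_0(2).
Character table of Z/4Z (irreps indexed chi_0,...,chi_3 with chi_k(m) = zeta_4^(k*m), zeta_4 = exp(2*pi*i/4)):
  irrep \ class  {0} (size 1)  {1} (size 1)  {2} (size 1)  {3} (size 1)
  chi_0          1             1             1             1           
  chi_1          1             I             -1            -I          
  chi_2          1             -1            1             -1          
  chi_3          1             -I            -1            I           

Spot check: chi_0(2) = zeta_4^(0*2) = zeta_4^0 = 1.

Explanation: Z/4Z is abelian, so all 4 irreducible complex representations are 1-dimensional. They are given by chi_k(m) = zeta_4^(k*m) for k = 0,...,3. Row orthogonality: sum_m chi_k(m) conj(chi_l(m)) = 4 * [k = l].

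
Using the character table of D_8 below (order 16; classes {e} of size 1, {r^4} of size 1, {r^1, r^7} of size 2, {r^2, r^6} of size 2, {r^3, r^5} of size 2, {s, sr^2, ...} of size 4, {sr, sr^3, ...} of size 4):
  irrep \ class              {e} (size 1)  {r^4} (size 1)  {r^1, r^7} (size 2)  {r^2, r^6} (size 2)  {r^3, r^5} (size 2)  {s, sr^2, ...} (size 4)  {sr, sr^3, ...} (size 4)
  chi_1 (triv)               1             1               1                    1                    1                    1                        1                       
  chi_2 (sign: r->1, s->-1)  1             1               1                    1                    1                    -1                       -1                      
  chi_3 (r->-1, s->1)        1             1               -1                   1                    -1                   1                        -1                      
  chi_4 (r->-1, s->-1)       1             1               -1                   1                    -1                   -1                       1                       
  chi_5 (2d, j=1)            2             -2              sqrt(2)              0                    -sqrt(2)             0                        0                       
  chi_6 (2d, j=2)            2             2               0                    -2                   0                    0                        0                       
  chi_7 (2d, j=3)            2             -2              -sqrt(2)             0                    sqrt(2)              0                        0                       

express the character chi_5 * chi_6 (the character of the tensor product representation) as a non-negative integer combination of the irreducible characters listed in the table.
chi_5 tensor chi_6 = chi_5 + chi_7 (all other irreducibles have multiplicity 0).

Proof sketch: The character of a tensor product is the pointwise product (chi_5 * chi_6)(C) = chi_5(C) * chi_6(C):
  {e}: (2)*(2), {r^4}: (-2)*(2), {r^1, r^7}: (sqrt(2))*(0), {r^2, r^6}: (0)*(-2), {r^3, r^5}: (-sqrt(2))*(0), {s, sr^2, ...}: (0)*(0), {sr, sr^3, ...}: (0)*(0)
so (chi_5 * chi_6) takes values
  {e} -> 4, {r^4} -> -4, {r^1, r^7} -> 0, {r^2, r^6} -> 0, {r^3, r^5} -> 0, {s, sr^2, ...} -> 0, {sr, sr^3, ...} -> 0.
Now take the inner product of this character with each irreducible chi from the table, <chi_5*chi_6, chi> = (1/16) sum_C |C| (chi_5*chi_6)(C) conj(chi(C)):
  <chi_5*chi_6, chi_1> = (1/16)[1*(4)*conj(1) + 1*(-4)*conj(1) + 2*(0)*conj(1) + 2*(0)*conj(1) + 2*(0)*conj(1) + 4*(0)*conj(1) + 4*(0)*conj(1)]
      = (1/16)[(4) + (-4) + (0) + (0) + (0) + (0) + (0)] = 0/16 = 0
  <chi_5*chi_6, chi_2> = (1/16)[1*(4)*conj(1) + 1*(-4)*conj(1) + 2*(0)*conj(1) + 2*(0)*conj(1) + 2*(0)*conj(1) + 4*(0)*conj(-1) + 4*(0)*conj(-1)]
      = (1/16)[(4) + (-4) + (0) + (0) + (0) + (0) + (0)] = 0/16 = 0
  <chi_5*chi_6, chi_3> = (1/16)[1*(4)*conj(1) + 1*(-4)*conj(1) + 2*(0)*conj(-1) + 2*(0)*conj(1) + 2*(0)*conj(-1) + 4*(0)*conj(1) + 4*(0)*conj(-1)]
      = (1/16)[(4) + (-4) + (0) + (0) + (0) + (0) + (0)] = 0/16 = 0
  <chi_5*chi_6, chi_4> = (1/16)[1*(4)*conj(1) + 1*(-4)*conj(1) + 2*(0)*conj(-1) + 2*(0)*conj(1) + 2*(0)*conj(-1) + 4*(0)*conj(-1) + 4*(0)*conj(1)]
      = (1/16)[(4) + (-4) + (0) + (0) + (0) + (0) + (0)] = 0/16 = 0
  <chi_5*chi_6, chi_5> = (1/16)[1*(4)*conj(2) + 1*(-4)*conj(-2) + 2*(0)*conj(sqrt(2)) + 2*(0)*conj(0) + 2*(0)*conj(-sqrt(2)) + 4*(0)*conj(0) + 4*(0)*conj(0)]
      = (1/16)[(8) + (8) + (0) + (0) + (0) + (0) + (0)] = 16/16 = 1
  <chi_5*chi_6, chi_6> = (1/16)[1*(4)*conj(2) + 1*(-4)*conj(2) + 2*(0)*conj(0) + 2*(0)*conj(-2) + 2*(0)*conj(0) + 4*(0)*conj(0) + 4*(0)*conj(0)]
      = (1/16)[(8) + (-8) + (0) + (0) + (0) + (0) + (0)] = 0/16 = 0
  <chi_5*chi_6, chi_7> = (1/16)[1*(4)*conj(2) + 1*(-4)*conj(-2) + 2*(0)*conj(-sqrt(2)) + 2*(0)*conj(0) + 2*(0)*conj(sqrt(2)) + 4*(0)*conj(0) + 4*(0)*conj(0)]
      = (1/16)[(8) + (8) + (0) + (0) + (0) + (0) + (0)] = 16/16 = 1
Hence the multiplicities are chi_5: 1, chi_7: 1. Dimension check: dim(chi_5)*dim(chi_6) = 2*2 = 4 and sum (mult * dim) = 1*2 + 1*2 = 4.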